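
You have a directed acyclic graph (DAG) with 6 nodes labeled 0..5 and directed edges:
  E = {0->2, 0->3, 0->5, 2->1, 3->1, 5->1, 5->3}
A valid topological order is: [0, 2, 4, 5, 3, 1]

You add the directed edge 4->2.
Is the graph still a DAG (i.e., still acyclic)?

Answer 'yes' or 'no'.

Answer: yes

Derivation:
Given toposort: [0, 2, 4, 5, 3, 1]
Position of 4: index 2; position of 2: index 1
New edge 4->2: backward (u after v in old order)
Backward edge: old toposort is now invalid. Check if this creates a cycle.
Does 2 already reach 4? Reachable from 2: [1, 2]. NO -> still a DAG (reorder needed).
Still a DAG? yes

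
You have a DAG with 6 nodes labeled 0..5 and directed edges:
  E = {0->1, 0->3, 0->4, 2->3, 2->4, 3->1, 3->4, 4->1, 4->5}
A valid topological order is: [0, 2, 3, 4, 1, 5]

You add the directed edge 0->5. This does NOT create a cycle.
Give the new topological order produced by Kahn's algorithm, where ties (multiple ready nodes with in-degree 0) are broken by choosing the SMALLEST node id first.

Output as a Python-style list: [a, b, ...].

Answer: [0, 2, 3, 4, 1, 5]

Derivation:
Old toposort: [0, 2, 3, 4, 1, 5]
Added edge: 0->5
Position of 0 (0) < position of 5 (5). Old order still valid.
Run Kahn's algorithm (break ties by smallest node id):
  initial in-degrees: [0, 3, 0, 2, 3, 2]
  ready (indeg=0): [0, 2]
  pop 0: indeg[1]->2; indeg[3]->1; indeg[4]->2; indeg[5]->1 | ready=[2] | order so far=[0]
  pop 2: indeg[3]->0; indeg[4]->1 | ready=[3] | order so far=[0, 2]
  pop 3: indeg[1]->1; indeg[4]->0 | ready=[4] | order so far=[0, 2, 3]
  pop 4: indeg[1]->0; indeg[5]->0 | ready=[1, 5] | order so far=[0, 2, 3, 4]
  pop 1: no out-edges | ready=[5] | order so far=[0, 2, 3, 4, 1]
  pop 5: no out-edges | ready=[] | order so far=[0, 2, 3, 4, 1, 5]
  Result: [0, 2, 3, 4, 1, 5]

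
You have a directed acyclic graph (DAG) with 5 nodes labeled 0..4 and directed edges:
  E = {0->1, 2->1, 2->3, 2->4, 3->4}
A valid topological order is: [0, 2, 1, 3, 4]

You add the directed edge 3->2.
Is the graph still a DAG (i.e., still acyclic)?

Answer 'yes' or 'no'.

Given toposort: [0, 2, 1, 3, 4]
Position of 3: index 3; position of 2: index 1
New edge 3->2: backward (u after v in old order)
Backward edge: old toposort is now invalid. Check if this creates a cycle.
Does 2 already reach 3? Reachable from 2: [1, 2, 3, 4]. YES -> cycle!
Still a DAG? no

Answer: no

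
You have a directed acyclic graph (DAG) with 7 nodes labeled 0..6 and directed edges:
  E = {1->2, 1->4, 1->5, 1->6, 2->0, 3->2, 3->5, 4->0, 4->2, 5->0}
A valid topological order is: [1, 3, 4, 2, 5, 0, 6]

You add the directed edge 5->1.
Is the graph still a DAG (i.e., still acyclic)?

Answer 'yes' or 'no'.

Answer: no

Derivation:
Given toposort: [1, 3, 4, 2, 5, 0, 6]
Position of 5: index 4; position of 1: index 0
New edge 5->1: backward (u after v in old order)
Backward edge: old toposort is now invalid. Check if this creates a cycle.
Does 1 already reach 5? Reachable from 1: [0, 1, 2, 4, 5, 6]. YES -> cycle!
Still a DAG? no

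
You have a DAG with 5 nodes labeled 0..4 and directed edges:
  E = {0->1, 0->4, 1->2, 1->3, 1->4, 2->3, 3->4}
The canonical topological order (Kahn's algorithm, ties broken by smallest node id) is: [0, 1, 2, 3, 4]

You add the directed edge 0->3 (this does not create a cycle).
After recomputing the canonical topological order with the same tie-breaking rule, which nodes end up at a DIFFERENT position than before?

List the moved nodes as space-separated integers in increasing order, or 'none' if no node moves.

Old toposort: [0, 1, 2, 3, 4]
Added edge 0->3
Recompute Kahn (smallest-id tiebreak):
  initial in-degrees: [0, 1, 1, 3, 3]
  ready (indeg=0): [0]
  pop 0: indeg[1]->0; indeg[3]->2; indeg[4]->2 | ready=[1] | order so far=[0]
  pop 1: indeg[2]->0; indeg[3]->1; indeg[4]->1 | ready=[2] | order so far=[0, 1]
  pop 2: indeg[3]->0 | ready=[3] | order so far=[0, 1, 2]
  pop 3: indeg[4]->0 | ready=[4] | order so far=[0, 1, 2, 3]
  pop 4: no out-edges | ready=[] | order so far=[0, 1, 2, 3, 4]
New canonical toposort: [0, 1, 2, 3, 4]
Compare positions:
  Node 0: index 0 -> 0 (same)
  Node 1: index 1 -> 1 (same)
  Node 2: index 2 -> 2 (same)
  Node 3: index 3 -> 3 (same)
  Node 4: index 4 -> 4 (same)
Nodes that changed position: none

Answer: none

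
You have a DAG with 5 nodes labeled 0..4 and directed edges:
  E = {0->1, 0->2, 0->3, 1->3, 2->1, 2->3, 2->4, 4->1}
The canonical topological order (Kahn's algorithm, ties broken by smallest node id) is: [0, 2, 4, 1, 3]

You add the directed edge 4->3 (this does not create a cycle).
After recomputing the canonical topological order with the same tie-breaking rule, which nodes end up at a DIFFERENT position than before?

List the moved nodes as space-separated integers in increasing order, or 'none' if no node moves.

Answer: none

Derivation:
Old toposort: [0, 2, 4, 1, 3]
Added edge 4->3
Recompute Kahn (smallest-id tiebreak):
  initial in-degrees: [0, 3, 1, 4, 1]
  ready (indeg=0): [0]
  pop 0: indeg[1]->2; indeg[2]->0; indeg[3]->3 | ready=[2] | order so far=[0]
  pop 2: indeg[1]->1; indeg[3]->2; indeg[4]->0 | ready=[4] | order so far=[0, 2]
  pop 4: indeg[1]->0; indeg[3]->1 | ready=[1] | order so far=[0, 2, 4]
  pop 1: indeg[3]->0 | ready=[3] | order so far=[0, 2, 4, 1]
  pop 3: no out-edges | ready=[] | order so far=[0, 2, 4, 1, 3]
New canonical toposort: [0, 2, 4, 1, 3]
Compare positions:
  Node 0: index 0 -> 0 (same)
  Node 1: index 3 -> 3 (same)
  Node 2: index 1 -> 1 (same)
  Node 3: index 4 -> 4 (same)
  Node 4: index 2 -> 2 (same)
Nodes that changed position: none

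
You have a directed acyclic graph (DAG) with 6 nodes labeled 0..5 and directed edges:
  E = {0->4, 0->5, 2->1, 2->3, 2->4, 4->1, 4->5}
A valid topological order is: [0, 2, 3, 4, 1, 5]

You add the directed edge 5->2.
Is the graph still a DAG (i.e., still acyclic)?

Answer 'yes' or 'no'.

Answer: no

Derivation:
Given toposort: [0, 2, 3, 4, 1, 5]
Position of 5: index 5; position of 2: index 1
New edge 5->2: backward (u after v in old order)
Backward edge: old toposort is now invalid. Check if this creates a cycle.
Does 2 already reach 5? Reachable from 2: [1, 2, 3, 4, 5]. YES -> cycle!
Still a DAG? no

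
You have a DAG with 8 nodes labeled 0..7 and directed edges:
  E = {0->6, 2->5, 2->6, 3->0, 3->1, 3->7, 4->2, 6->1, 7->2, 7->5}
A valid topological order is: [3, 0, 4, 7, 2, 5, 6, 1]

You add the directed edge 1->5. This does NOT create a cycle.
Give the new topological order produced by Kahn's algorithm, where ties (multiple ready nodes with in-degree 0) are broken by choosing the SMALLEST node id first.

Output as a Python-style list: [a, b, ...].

Old toposort: [3, 0, 4, 7, 2, 5, 6, 1]
Added edge: 1->5
Position of 1 (7) > position of 5 (5). Must reorder: 1 must now come before 5.
Run Kahn's algorithm (break ties by smallest node id):
  initial in-degrees: [1, 2, 2, 0, 0, 3, 2, 1]
  ready (indeg=0): [3, 4]
  pop 3: indeg[0]->0; indeg[1]->1; indeg[7]->0 | ready=[0, 4, 7] | order so far=[3]
  pop 0: indeg[6]->1 | ready=[4, 7] | order so far=[3, 0]
  pop 4: indeg[2]->1 | ready=[7] | order so far=[3, 0, 4]
  pop 7: indeg[2]->0; indeg[5]->2 | ready=[2] | order so far=[3, 0, 4, 7]
  pop 2: indeg[5]->1; indeg[6]->0 | ready=[6] | order so far=[3, 0, 4, 7, 2]
  pop 6: indeg[1]->0 | ready=[1] | order so far=[3, 0, 4, 7, 2, 6]
  pop 1: indeg[5]->0 | ready=[5] | order so far=[3, 0, 4, 7, 2, 6, 1]
  pop 5: no out-edges | ready=[] | order so far=[3, 0, 4, 7, 2, 6, 1, 5]
  Result: [3, 0, 4, 7, 2, 6, 1, 5]

Answer: [3, 0, 4, 7, 2, 6, 1, 5]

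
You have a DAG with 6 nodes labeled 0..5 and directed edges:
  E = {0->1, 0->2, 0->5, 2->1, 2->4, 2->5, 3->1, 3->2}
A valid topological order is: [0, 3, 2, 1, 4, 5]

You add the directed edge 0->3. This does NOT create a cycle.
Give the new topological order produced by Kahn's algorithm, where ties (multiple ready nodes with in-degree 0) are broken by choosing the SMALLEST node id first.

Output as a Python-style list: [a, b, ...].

Answer: [0, 3, 2, 1, 4, 5]

Derivation:
Old toposort: [0, 3, 2, 1, 4, 5]
Added edge: 0->3
Position of 0 (0) < position of 3 (1). Old order still valid.
Run Kahn's algorithm (break ties by smallest node id):
  initial in-degrees: [0, 3, 2, 1, 1, 2]
  ready (indeg=0): [0]
  pop 0: indeg[1]->2; indeg[2]->1; indeg[3]->0; indeg[5]->1 | ready=[3] | order so far=[0]
  pop 3: indeg[1]->1; indeg[2]->0 | ready=[2] | order so far=[0, 3]
  pop 2: indeg[1]->0; indeg[4]->0; indeg[5]->0 | ready=[1, 4, 5] | order so far=[0, 3, 2]
  pop 1: no out-edges | ready=[4, 5] | order so far=[0, 3, 2, 1]
  pop 4: no out-edges | ready=[5] | order so far=[0, 3, 2, 1, 4]
  pop 5: no out-edges | ready=[] | order so far=[0, 3, 2, 1, 4, 5]
  Result: [0, 3, 2, 1, 4, 5]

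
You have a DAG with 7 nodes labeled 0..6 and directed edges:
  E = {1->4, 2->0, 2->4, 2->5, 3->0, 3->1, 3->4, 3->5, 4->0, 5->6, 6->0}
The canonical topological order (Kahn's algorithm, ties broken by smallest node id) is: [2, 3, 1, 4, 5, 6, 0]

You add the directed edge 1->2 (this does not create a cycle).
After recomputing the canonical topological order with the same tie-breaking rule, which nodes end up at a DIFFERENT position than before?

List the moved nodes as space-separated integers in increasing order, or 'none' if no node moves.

Answer: 1 2 3

Derivation:
Old toposort: [2, 3, 1, 4, 5, 6, 0]
Added edge 1->2
Recompute Kahn (smallest-id tiebreak):
  initial in-degrees: [4, 1, 1, 0, 3, 2, 1]
  ready (indeg=0): [3]
  pop 3: indeg[0]->3; indeg[1]->0; indeg[4]->2; indeg[5]->1 | ready=[1] | order so far=[3]
  pop 1: indeg[2]->0; indeg[4]->1 | ready=[2] | order so far=[3, 1]
  pop 2: indeg[0]->2; indeg[4]->0; indeg[5]->0 | ready=[4, 5] | order so far=[3, 1, 2]
  pop 4: indeg[0]->1 | ready=[5] | order so far=[3, 1, 2, 4]
  pop 5: indeg[6]->0 | ready=[6] | order so far=[3, 1, 2, 4, 5]
  pop 6: indeg[0]->0 | ready=[0] | order so far=[3, 1, 2, 4, 5, 6]
  pop 0: no out-edges | ready=[] | order so far=[3, 1, 2, 4, 5, 6, 0]
New canonical toposort: [3, 1, 2, 4, 5, 6, 0]
Compare positions:
  Node 0: index 6 -> 6 (same)
  Node 1: index 2 -> 1 (moved)
  Node 2: index 0 -> 2 (moved)
  Node 3: index 1 -> 0 (moved)
  Node 4: index 3 -> 3 (same)
  Node 5: index 4 -> 4 (same)
  Node 6: index 5 -> 5 (same)
Nodes that changed position: 1 2 3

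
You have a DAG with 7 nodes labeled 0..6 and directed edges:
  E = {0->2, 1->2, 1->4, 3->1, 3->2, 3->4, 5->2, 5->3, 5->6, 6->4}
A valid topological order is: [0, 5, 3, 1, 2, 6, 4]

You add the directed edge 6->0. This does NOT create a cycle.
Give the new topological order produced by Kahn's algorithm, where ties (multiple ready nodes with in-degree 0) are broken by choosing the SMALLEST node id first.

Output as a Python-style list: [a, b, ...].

Old toposort: [0, 5, 3, 1, 2, 6, 4]
Added edge: 6->0
Position of 6 (5) > position of 0 (0). Must reorder: 6 must now come before 0.
Run Kahn's algorithm (break ties by smallest node id):
  initial in-degrees: [1, 1, 4, 1, 3, 0, 1]
  ready (indeg=0): [5]
  pop 5: indeg[2]->3; indeg[3]->0; indeg[6]->0 | ready=[3, 6] | order so far=[5]
  pop 3: indeg[1]->0; indeg[2]->2; indeg[4]->2 | ready=[1, 6] | order so far=[5, 3]
  pop 1: indeg[2]->1; indeg[4]->1 | ready=[6] | order so far=[5, 3, 1]
  pop 6: indeg[0]->0; indeg[4]->0 | ready=[0, 4] | order so far=[5, 3, 1, 6]
  pop 0: indeg[2]->0 | ready=[2, 4] | order so far=[5, 3, 1, 6, 0]
  pop 2: no out-edges | ready=[4] | order so far=[5, 3, 1, 6, 0, 2]
  pop 4: no out-edges | ready=[] | order so far=[5, 3, 1, 6, 0, 2, 4]
  Result: [5, 3, 1, 6, 0, 2, 4]

Answer: [5, 3, 1, 6, 0, 2, 4]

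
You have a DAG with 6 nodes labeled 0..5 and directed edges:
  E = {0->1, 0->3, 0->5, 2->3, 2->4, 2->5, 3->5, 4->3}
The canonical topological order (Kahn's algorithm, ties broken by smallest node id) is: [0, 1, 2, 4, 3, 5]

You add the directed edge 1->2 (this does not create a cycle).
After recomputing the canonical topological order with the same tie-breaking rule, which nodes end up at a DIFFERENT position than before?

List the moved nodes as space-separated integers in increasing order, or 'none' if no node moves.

Old toposort: [0, 1, 2, 4, 3, 5]
Added edge 1->2
Recompute Kahn (smallest-id tiebreak):
  initial in-degrees: [0, 1, 1, 3, 1, 3]
  ready (indeg=0): [0]
  pop 0: indeg[1]->0; indeg[3]->2; indeg[5]->2 | ready=[1] | order so far=[0]
  pop 1: indeg[2]->0 | ready=[2] | order so far=[0, 1]
  pop 2: indeg[3]->1; indeg[4]->0; indeg[5]->1 | ready=[4] | order so far=[0, 1, 2]
  pop 4: indeg[3]->0 | ready=[3] | order so far=[0, 1, 2, 4]
  pop 3: indeg[5]->0 | ready=[5] | order so far=[0, 1, 2, 4, 3]
  pop 5: no out-edges | ready=[] | order so far=[0, 1, 2, 4, 3, 5]
New canonical toposort: [0, 1, 2, 4, 3, 5]
Compare positions:
  Node 0: index 0 -> 0 (same)
  Node 1: index 1 -> 1 (same)
  Node 2: index 2 -> 2 (same)
  Node 3: index 4 -> 4 (same)
  Node 4: index 3 -> 3 (same)
  Node 5: index 5 -> 5 (same)
Nodes that changed position: none

Answer: none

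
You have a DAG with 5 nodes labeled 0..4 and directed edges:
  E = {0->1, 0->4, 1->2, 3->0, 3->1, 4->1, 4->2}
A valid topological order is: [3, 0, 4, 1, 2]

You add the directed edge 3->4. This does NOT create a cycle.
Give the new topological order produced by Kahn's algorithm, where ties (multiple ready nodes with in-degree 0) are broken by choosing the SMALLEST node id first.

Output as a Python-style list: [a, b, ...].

Old toposort: [3, 0, 4, 1, 2]
Added edge: 3->4
Position of 3 (0) < position of 4 (2). Old order still valid.
Run Kahn's algorithm (break ties by smallest node id):
  initial in-degrees: [1, 3, 2, 0, 2]
  ready (indeg=0): [3]
  pop 3: indeg[0]->0; indeg[1]->2; indeg[4]->1 | ready=[0] | order so far=[3]
  pop 0: indeg[1]->1; indeg[4]->0 | ready=[4] | order so far=[3, 0]
  pop 4: indeg[1]->0; indeg[2]->1 | ready=[1] | order so far=[3, 0, 4]
  pop 1: indeg[2]->0 | ready=[2] | order so far=[3, 0, 4, 1]
  pop 2: no out-edges | ready=[] | order so far=[3, 0, 4, 1, 2]
  Result: [3, 0, 4, 1, 2]

Answer: [3, 0, 4, 1, 2]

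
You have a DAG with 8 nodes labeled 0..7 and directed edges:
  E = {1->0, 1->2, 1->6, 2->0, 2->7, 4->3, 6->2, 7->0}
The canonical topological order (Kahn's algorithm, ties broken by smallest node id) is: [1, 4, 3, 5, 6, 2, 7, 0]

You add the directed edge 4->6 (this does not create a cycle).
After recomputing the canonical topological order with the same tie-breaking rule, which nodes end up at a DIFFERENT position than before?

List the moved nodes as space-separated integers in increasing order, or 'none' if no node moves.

Old toposort: [1, 4, 3, 5, 6, 2, 7, 0]
Added edge 4->6
Recompute Kahn (smallest-id tiebreak):
  initial in-degrees: [3, 0, 2, 1, 0, 0, 2, 1]
  ready (indeg=0): [1, 4, 5]
  pop 1: indeg[0]->2; indeg[2]->1; indeg[6]->1 | ready=[4, 5] | order so far=[1]
  pop 4: indeg[3]->0; indeg[6]->0 | ready=[3, 5, 6] | order so far=[1, 4]
  pop 3: no out-edges | ready=[5, 6] | order so far=[1, 4, 3]
  pop 5: no out-edges | ready=[6] | order so far=[1, 4, 3, 5]
  pop 6: indeg[2]->0 | ready=[2] | order so far=[1, 4, 3, 5, 6]
  pop 2: indeg[0]->1; indeg[7]->0 | ready=[7] | order so far=[1, 4, 3, 5, 6, 2]
  pop 7: indeg[0]->0 | ready=[0] | order so far=[1, 4, 3, 5, 6, 2, 7]
  pop 0: no out-edges | ready=[] | order so far=[1, 4, 3, 5, 6, 2, 7, 0]
New canonical toposort: [1, 4, 3, 5, 6, 2, 7, 0]
Compare positions:
  Node 0: index 7 -> 7 (same)
  Node 1: index 0 -> 0 (same)
  Node 2: index 5 -> 5 (same)
  Node 3: index 2 -> 2 (same)
  Node 4: index 1 -> 1 (same)
  Node 5: index 3 -> 3 (same)
  Node 6: index 4 -> 4 (same)
  Node 7: index 6 -> 6 (same)
Nodes that changed position: none

Answer: none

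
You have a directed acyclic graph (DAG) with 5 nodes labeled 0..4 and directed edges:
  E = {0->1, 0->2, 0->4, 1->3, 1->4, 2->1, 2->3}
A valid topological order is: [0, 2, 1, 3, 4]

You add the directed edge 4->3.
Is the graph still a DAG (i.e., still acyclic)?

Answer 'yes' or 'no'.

Given toposort: [0, 2, 1, 3, 4]
Position of 4: index 4; position of 3: index 3
New edge 4->3: backward (u after v in old order)
Backward edge: old toposort is now invalid. Check if this creates a cycle.
Does 3 already reach 4? Reachable from 3: [3]. NO -> still a DAG (reorder needed).
Still a DAG? yes

Answer: yes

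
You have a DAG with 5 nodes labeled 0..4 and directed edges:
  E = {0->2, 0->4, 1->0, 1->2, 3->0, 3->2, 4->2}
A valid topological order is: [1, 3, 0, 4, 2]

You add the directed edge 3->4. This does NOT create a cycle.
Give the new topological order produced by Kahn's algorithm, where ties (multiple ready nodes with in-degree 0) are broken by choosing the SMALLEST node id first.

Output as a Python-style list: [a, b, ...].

Answer: [1, 3, 0, 4, 2]

Derivation:
Old toposort: [1, 3, 0, 4, 2]
Added edge: 3->4
Position of 3 (1) < position of 4 (3). Old order still valid.
Run Kahn's algorithm (break ties by smallest node id):
  initial in-degrees: [2, 0, 4, 0, 2]
  ready (indeg=0): [1, 3]
  pop 1: indeg[0]->1; indeg[2]->3 | ready=[3] | order so far=[1]
  pop 3: indeg[0]->0; indeg[2]->2; indeg[4]->1 | ready=[0] | order so far=[1, 3]
  pop 0: indeg[2]->1; indeg[4]->0 | ready=[4] | order so far=[1, 3, 0]
  pop 4: indeg[2]->0 | ready=[2] | order so far=[1, 3, 0, 4]
  pop 2: no out-edges | ready=[] | order so far=[1, 3, 0, 4, 2]
  Result: [1, 3, 0, 4, 2]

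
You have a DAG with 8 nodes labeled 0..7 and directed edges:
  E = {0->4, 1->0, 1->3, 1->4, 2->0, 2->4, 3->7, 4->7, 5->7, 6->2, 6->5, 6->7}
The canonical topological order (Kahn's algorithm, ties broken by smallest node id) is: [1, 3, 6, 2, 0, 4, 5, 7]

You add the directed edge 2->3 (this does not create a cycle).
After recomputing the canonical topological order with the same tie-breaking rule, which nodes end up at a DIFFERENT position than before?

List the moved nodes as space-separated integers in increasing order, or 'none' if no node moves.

Old toposort: [1, 3, 6, 2, 0, 4, 5, 7]
Added edge 2->3
Recompute Kahn (smallest-id tiebreak):
  initial in-degrees: [2, 0, 1, 2, 3, 1, 0, 4]
  ready (indeg=0): [1, 6]
  pop 1: indeg[0]->1; indeg[3]->1; indeg[4]->2 | ready=[6] | order so far=[1]
  pop 6: indeg[2]->0; indeg[5]->0; indeg[7]->3 | ready=[2, 5] | order so far=[1, 6]
  pop 2: indeg[0]->0; indeg[3]->0; indeg[4]->1 | ready=[0, 3, 5] | order so far=[1, 6, 2]
  pop 0: indeg[4]->0 | ready=[3, 4, 5] | order so far=[1, 6, 2, 0]
  pop 3: indeg[7]->2 | ready=[4, 5] | order so far=[1, 6, 2, 0, 3]
  pop 4: indeg[7]->1 | ready=[5] | order so far=[1, 6, 2, 0, 3, 4]
  pop 5: indeg[7]->0 | ready=[7] | order so far=[1, 6, 2, 0, 3, 4, 5]
  pop 7: no out-edges | ready=[] | order so far=[1, 6, 2, 0, 3, 4, 5, 7]
New canonical toposort: [1, 6, 2, 0, 3, 4, 5, 7]
Compare positions:
  Node 0: index 4 -> 3 (moved)
  Node 1: index 0 -> 0 (same)
  Node 2: index 3 -> 2 (moved)
  Node 3: index 1 -> 4 (moved)
  Node 4: index 5 -> 5 (same)
  Node 5: index 6 -> 6 (same)
  Node 6: index 2 -> 1 (moved)
  Node 7: index 7 -> 7 (same)
Nodes that changed position: 0 2 3 6

Answer: 0 2 3 6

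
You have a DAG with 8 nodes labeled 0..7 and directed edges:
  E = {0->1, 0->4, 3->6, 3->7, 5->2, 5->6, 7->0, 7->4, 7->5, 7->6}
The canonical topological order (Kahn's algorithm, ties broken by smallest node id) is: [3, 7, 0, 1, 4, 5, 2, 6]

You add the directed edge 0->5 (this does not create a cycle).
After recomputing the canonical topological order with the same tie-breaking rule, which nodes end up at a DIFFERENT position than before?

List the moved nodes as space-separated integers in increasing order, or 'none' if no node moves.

Answer: none

Derivation:
Old toposort: [3, 7, 0, 1, 4, 5, 2, 6]
Added edge 0->5
Recompute Kahn (smallest-id tiebreak):
  initial in-degrees: [1, 1, 1, 0, 2, 2, 3, 1]
  ready (indeg=0): [3]
  pop 3: indeg[6]->2; indeg[7]->0 | ready=[7] | order so far=[3]
  pop 7: indeg[0]->0; indeg[4]->1; indeg[5]->1; indeg[6]->1 | ready=[0] | order so far=[3, 7]
  pop 0: indeg[1]->0; indeg[4]->0; indeg[5]->0 | ready=[1, 4, 5] | order so far=[3, 7, 0]
  pop 1: no out-edges | ready=[4, 5] | order so far=[3, 7, 0, 1]
  pop 4: no out-edges | ready=[5] | order so far=[3, 7, 0, 1, 4]
  pop 5: indeg[2]->0; indeg[6]->0 | ready=[2, 6] | order so far=[3, 7, 0, 1, 4, 5]
  pop 2: no out-edges | ready=[6] | order so far=[3, 7, 0, 1, 4, 5, 2]
  pop 6: no out-edges | ready=[] | order so far=[3, 7, 0, 1, 4, 5, 2, 6]
New canonical toposort: [3, 7, 0, 1, 4, 5, 2, 6]
Compare positions:
  Node 0: index 2 -> 2 (same)
  Node 1: index 3 -> 3 (same)
  Node 2: index 6 -> 6 (same)
  Node 3: index 0 -> 0 (same)
  Node 4: index 4 -> 4 (same)
  Node 5: index 5 -> 5 (same)
  Node 6: index 7 -> 7 (same)
  Node 7: index 1 -> 1 (same)
Nodes that changed position: none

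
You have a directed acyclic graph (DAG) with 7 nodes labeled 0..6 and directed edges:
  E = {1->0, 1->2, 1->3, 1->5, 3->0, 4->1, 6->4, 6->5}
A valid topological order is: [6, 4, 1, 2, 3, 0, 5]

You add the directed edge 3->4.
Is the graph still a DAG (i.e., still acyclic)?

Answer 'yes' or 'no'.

Given toposort: [6, 4, 1, 2, 3, 0, 5]
Position of 3: index 4; position of 4: index 1
New edge 3->4: backward (u after v in old order)
Backward edge: old toposort is now invalid. Check if this creates a cycle.
Does 4 already reach 3? Reachable from 4: [0, 1, 2, 3, 4, 5]. YES -> cycle!
Still a DAG? no

Answer: no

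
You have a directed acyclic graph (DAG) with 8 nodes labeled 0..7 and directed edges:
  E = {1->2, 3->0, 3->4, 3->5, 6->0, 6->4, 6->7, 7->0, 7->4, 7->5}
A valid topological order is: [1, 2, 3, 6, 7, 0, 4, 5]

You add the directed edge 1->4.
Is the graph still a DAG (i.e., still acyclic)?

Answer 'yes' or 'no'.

Given toposort: [1, 2, 3, 6, 7, 0, 4, 5]
Position of 1: index 0; position of 4: index 6
New edge 1->4: forward
Forward edge: respects the existing order. Still a DAG, same toposort still valid.
Still a DAG? yes

Answer: yes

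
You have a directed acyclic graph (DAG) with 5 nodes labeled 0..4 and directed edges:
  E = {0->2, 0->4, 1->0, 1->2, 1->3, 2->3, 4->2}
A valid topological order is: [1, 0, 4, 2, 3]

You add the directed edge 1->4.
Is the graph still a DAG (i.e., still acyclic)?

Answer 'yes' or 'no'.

Given toposort: [1, 0, 4, 2, 3]
Position of 1: index 0; position of 4: index 2
New edge 1->4: forward
Forward edge: respects the existing order. Still a DAG, same toposort still valid.
Still a DAG? yes

Answer: yes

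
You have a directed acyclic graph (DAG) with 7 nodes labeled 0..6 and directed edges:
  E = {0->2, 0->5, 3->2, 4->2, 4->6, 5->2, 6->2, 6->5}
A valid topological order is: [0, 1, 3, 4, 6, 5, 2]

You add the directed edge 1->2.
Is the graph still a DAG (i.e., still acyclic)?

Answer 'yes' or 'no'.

Given toposort: [0, 1, 3, 4, 6, 5, 2]
Position of 1: index 1; position of 2: index 6
New edge 1->2: forward
Forward edge: respects the existing order. Still a DAG, same toposort still valid.
Still a DAG? yes

Answer: yes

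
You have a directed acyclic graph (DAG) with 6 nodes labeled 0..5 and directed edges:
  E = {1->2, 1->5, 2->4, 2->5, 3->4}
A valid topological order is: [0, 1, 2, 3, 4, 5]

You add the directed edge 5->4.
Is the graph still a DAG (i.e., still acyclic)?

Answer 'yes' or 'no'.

Answer: yes

Derivation:
Given toposort: [0, 1, 2, 3, 4, 5]
Position of 5: index 5; position of 4: index 4
New edge 5->4: backward (u after v in old order)
Backward edge: old toposort is now invalid. Check if this creates a cycle.
Does 4 already reach 5? Reachable from 4: [4]. NO -> still a DAG (reorder needed).
Still a DAG? yes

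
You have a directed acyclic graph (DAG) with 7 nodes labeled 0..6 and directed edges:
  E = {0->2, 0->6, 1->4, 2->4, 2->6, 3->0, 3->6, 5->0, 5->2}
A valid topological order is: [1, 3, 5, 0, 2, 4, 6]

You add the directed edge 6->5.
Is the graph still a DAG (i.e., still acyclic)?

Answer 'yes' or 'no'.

Given toposort: [1, 3, 5, 0, 2, 4, 6]
Position of 6: index 6; position of 5: index 2
New edge 6->5: backward (u after v in old order)
Backward edge: old toposort is now invalid. Check if this creates a cycle.
Does 5 already reach 6? Reachable from 5: [0, 2, 4, 5, 6]. YES -> cycle!
Still a DAG? no

Answer: no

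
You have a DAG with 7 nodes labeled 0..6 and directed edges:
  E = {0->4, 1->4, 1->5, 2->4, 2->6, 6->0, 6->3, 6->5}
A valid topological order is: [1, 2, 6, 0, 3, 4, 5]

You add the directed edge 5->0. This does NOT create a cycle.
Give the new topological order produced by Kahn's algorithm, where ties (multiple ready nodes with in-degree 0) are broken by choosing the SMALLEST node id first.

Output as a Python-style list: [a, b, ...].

Answer: [1, 2, 6, 3, 5, 0, 4]

Derivation:
Old toposort: [1, 2, 6, 0, 3, 4, 5]
Added edge: 5->0
Position of 5 (6) > position of 0 (3). Must reorder: 5 must now come before 0.
Run Kahn's algorithm (break ties by smallest node id):
  initial in-degrees: [2, 0, 0, 1, 3, 2, 1]
  ready (indeg=0): [1, 2]
  pop 1: indeg[4]->2; indeg[5]->1 | ready=[2] | order so far=[1]
  pop 2: indeg[4]->1; indeg[6]->0 | ready=[6] | order so far=[1, 2]
  pop 6: indeg[0]->1; indeg[3]->0; indeg[5]->0 | ready=[3, 5] | order so far=[1, 2, 6]
  pop 3: no out-edges | ready=[5] | order so far=[1, 2, 6, 3]
  pop 5: indeg[0]->0 | ready=[0] | order so far=[1, 2, 6, 3, 5]
  pop 0: indeg[4]->0 | ready=[4] | order so far=[1, 2, 6, 3, 5, 0]
  pop 4: no out-edges | ready=[] | order so far=[1, 2, 6, 3, 5, 0, 4]
  Result: [1, 2, 6, 3, 5, 0, 4]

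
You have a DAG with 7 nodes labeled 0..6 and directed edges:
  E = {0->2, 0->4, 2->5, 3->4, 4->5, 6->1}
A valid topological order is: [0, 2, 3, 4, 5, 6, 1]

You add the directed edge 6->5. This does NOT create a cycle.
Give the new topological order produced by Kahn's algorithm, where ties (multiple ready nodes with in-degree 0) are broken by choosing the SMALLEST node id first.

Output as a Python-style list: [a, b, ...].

Old toposort: [0, 2, 3, 4, 5, 6, 1]
Added edge: 6->5
Position of 6 (5) > position of 5 (4). Must reorder: 6 must now come before 5.
Run Kahn's algorithm (break ties by smallest node id):
  initial in-degrees: [0, 1, 1, 0, 2, 3, 0]
  ready (indeg=0): [0, 3, 6]
  pop 0: indeg[2]->0; indeg[4]->1 | ready=[2, 3, 6] | order so far=[0]
  pop 2: indeg[5]->2 | ready=[3, 6] | order so far=[0, 2]
  pop 3: indeg[4]->0 | ready=[4, 6] | order so far=[0, 2, 3]
  pop 4: indeg[5]->1 | ready=[6] | order so far=[0, 2, 3, 4]
  pop 6: indeg[1]->0; indeg[5]->0 | ready=[1, 5] | order so far=[0, 2, 3, 4, 6]
  pop 1: no out-edges | ready=[5] | order so far=[0, 2, 3, 4, 6, 1]
  pop 5: no out-edges | ready=[] | order so far=[0, 2, 3, 4, 6, 1, 5]
  Result: [0, 2, 3, 4, 6, 1, 5]

Answer: [0, 2, 3, 4, 6, 1, 5]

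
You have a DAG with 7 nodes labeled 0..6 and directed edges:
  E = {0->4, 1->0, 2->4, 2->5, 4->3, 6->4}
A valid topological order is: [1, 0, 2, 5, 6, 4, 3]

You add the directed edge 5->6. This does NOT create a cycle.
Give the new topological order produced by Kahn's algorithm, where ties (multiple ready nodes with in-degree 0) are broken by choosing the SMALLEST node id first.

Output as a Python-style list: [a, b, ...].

Old toposort: [1, 0, 2, 5, 6, 4, 3]
Added edge: 5->6
Position of 5 (3) < position of 6 (4). Old order still valid.
Run Kahn's algorithm (break ties by smallest node id):
  initial in-degrees: [1, 0, 0, 1, 3, 1, 1]
  ready (indeg=0): [1, 2]
  pop 1: indeg[0]->0 | ready=[0, 2] | order so far=[1]
  pop 0: indeg[4]->2 | ready=[2] | order so far=[1, 0]
  pop 2: indeg[4]->1; indeg[5]->0 | ready=[5] | order so far=[1, 0, 2]
  pop 5: indeg[6]->0 | ready=[6] | order so far=[1, 0, 2, 5]
  pop 6: indeg[4]->0 | ready=[4] | order so far=[1, 0, 2, 5, 6]
  pop 4: indeg[3]->0 | ready=[3] | order so far=[1, 0, 2, 5, 6, 4]
  pop 3: no out-edges | ready=[] | order so far=[1, 0, 2, 5, 6, 4, 3]
  Result: [1, 0, 2, 5, 6, 4, 3]

Answer: [1, 0, 2, 5, 6, 4, 3]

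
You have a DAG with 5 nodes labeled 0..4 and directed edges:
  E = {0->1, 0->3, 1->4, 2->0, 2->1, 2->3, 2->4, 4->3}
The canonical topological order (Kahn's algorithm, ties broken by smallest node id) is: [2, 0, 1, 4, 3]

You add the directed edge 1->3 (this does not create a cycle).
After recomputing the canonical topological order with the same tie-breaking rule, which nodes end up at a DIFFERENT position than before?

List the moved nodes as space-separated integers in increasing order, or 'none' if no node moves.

Old toposort: [2, 0, 1, 4, 3]
Added edge 1->3
Recompute Kahn (smallest-id tiebreak):
  initial in-degrees: [1, 2, 0, 4, 2]
  ready (indeg=0): [2]
  pop 2: indeg[0]->0; indeg[1]->1; indeg[3]->3; indeg[4]->1 | ready=[0] | order so far=[2]
  pop 0: indeg[1]->0; indeg[3]->2 | ready=[1] | order so far=[2, 0]
  pop 1: indeg[3]->1; indeg[4]->0 | ready=[4] | order so far=[2, 0, 1]
  pop 4: indeg[3]->0 | ready=[3] | order so far=[2, 0, 1, 4]
  pop 3: no out-edges | ready=[] | order so far=[2, 0, 1, 4, 3]
New canonical toposort: [2, 0, 1, 4, 3]
Compare positions:
  Node 0: index 1 -> 1 (same)
  Node 1: index 2 -> 2 (same)
  Node 2: index 0 -> 0 (same)
  Node 3: index 4 -> 4 (same)
  Node 4: index 3 -> 3 (same)
Nodes that changed position: none

Answer: none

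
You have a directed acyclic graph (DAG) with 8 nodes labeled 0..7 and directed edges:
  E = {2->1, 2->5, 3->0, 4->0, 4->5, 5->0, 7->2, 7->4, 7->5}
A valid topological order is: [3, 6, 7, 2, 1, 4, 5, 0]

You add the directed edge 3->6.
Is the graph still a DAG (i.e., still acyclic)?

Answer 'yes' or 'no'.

Answer: yes

Derivation:
Given toposort: [3, 6, 7, 2, 1, 4, 5, 0]
Position of 3: index 0; position of 6: index 1
New edge 3->6: forward
Forward edge: respects the existing order. Still a DAG, same toposort still valid.
Still a DAG? yes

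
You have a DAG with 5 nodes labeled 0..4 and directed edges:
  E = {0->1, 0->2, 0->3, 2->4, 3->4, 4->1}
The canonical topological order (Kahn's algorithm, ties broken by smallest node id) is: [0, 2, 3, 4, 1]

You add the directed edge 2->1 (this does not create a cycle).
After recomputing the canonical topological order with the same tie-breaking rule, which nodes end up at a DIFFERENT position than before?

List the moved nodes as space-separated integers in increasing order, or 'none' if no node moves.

Old toposort: [0, 2, 3, 4, 1]
Added edge 2->1
Recompute Kahn (smallest-id tiebreak):
  initial in-degrees: [0, 3, 1, 1, 2]
  ready (indeg=0): [0]
  pop 0: indeg[1]->2; indeg[2]->0; indeg[3]->0 | ready=[2, 3] | order so far=[0]
  pop 2: indeg[1]->1; indeg[4]->1 | ready=[3] | order so far=[0, 2]
  pop 3: indeg[4]->0 | ready=[4] | order so far=[0, 2, 3]
  pop 4: indeg[1]->0 | ready=[1] | order so far=[0, 2, 3, 4]
  pop 1: no out-edges | ready=[] | order so far=[0, 2, 3, 4, 1]
New canonical toposort: [0, 2, 3, 4, 1]
Compare positions:
  Node 0: index 0 -> 0 (same)
  Node 1: index 4 -> 4 (same)
  Node 2: index 1 -> 1 (same)
  Node 3: index 2 -> 2 (same)
  Node 4: index 3 -> 3 (same)
Nodes that changed position: none

Answer: none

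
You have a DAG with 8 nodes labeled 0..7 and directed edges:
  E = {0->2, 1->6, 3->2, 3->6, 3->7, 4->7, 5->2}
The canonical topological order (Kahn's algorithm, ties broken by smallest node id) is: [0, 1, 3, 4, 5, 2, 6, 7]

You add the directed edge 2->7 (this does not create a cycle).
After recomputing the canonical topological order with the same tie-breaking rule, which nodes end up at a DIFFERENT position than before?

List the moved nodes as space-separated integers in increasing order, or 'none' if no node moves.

Answer: none

Derivation:
Old toposort: [0, 1, 3, 4, 5, 2, 6, 7]
Added edge 2->7
Recompute Kahn (smallest-id tiebreak):
  initial in-degrees: [0, 0, 3, 0, 0, 0, 2, 3]
  ready (indeg=0): [0, 1, 3, 4, 5]
  pop 0: indeg[2]->2 | ready=[1, 3, 4, 5] | order so far=[0]
  pop 1: indeg[6]->1 | ready=[3, 4, 5] | order so far=[0, 1]
  pop 3: indeg[2]->1; indeg[6]->0; indeg[7]->2 | ready=[4, 5, 6] | order so far=[0, 1, 3]
  pop 4: indeg[7]->1 | ready=[5, 6] | order so far=[0, 1, 3, 4]
  pop 5: indeg[2]->0 | ready=[2, 6] | order so far=[0, 1, 3, 4, 5]
  pop 2: indeg[7]->0 | ready=[6, 7] | order so far=[0, 1, 3, 4, 5, 2]
  pop 6: no out-edges | ready=[7] | order so far=[0, 1, 3, 4, 5, 2, 6]
  pop 7: no out-edges | ready=[] | order so far=[0, 1, 3, 4, 5, 2, 6, 7]
New canonical toposort: [0, 1, 3, 4, 5, 2, 6, 7]
Compare positions:
  Node 0: index 0 -> 0 (same)
  Node 1: index 1 -> 1 (same)
  Node 2: index 5 -> 5 (same)
  Node 3: index 2 -> 2 (same)
  Node 4: index 3 -> 3 (same)
  Node 5: index 4 -> 4 (same)
  Node 6: index 6 -> 6 (same)
  Node 7: index 7 -> 7 (same)
Nodes that changed position: none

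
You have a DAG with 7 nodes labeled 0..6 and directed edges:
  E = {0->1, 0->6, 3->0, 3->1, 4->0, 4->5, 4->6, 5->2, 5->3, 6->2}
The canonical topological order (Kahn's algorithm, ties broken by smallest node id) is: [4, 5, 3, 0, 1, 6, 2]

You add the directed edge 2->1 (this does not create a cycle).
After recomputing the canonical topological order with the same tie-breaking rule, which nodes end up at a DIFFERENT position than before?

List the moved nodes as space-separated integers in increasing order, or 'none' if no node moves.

Old toposort: [4, 5, 3, 0, 1, 6, 2]
Added edge 2->1
Recompute Kahn (smallest-id tiebreak):
  initial in-degrees: [2, 3, 2, 1, 0, 1, 2]
  ready (indeg=0): [4]
  pop 4: indeg[0]->1; indeg[5]->0; indeg[6]->1 | ready=[5] | order so far=[4]
  pop 5: indeg[2]->1; indeg[3]->0 | ready=[3] | order so far=[4, 5]
  pop 3: indeg[0]->0; indeg[1]->2 | ready=[0] | order so far=[4, 5, 3]
  pop 0: indeg[1]->1; indeg[6]->0 | ready=[6] | order so far=[4, 5, 3, 0]
  pop 6: indeg[2]->0 | ready=[2] | order so far=[4, 5, 3, 0, 6]
  pop 2: indeg[1]->0 | ready=[1] | order so far=[4, 5, 3, 0, 6, 2]
  pop 1: no out-edges | ready=[] | order so far=[4, 5, 3, 0, 6, 2, 1]
New canonical toposort: [4, 5, 3, 0, 6, 2, 1]
Compare positions:
  Node 0: index 3 -> 3 (same)
  Node 1: index 4 -> 6 (moved)
  Node 2: index 6 -> 5 (moved)
  Node 3: index 2 -> 2 (same)
  Node 4: index 0 -> 0 (same)
  Node 5: index 1 -> 1 (same)
  Node 6: index 5 -> 4 (moved)
Nodes that changed position: 1 2 6

Answer: 1 2 6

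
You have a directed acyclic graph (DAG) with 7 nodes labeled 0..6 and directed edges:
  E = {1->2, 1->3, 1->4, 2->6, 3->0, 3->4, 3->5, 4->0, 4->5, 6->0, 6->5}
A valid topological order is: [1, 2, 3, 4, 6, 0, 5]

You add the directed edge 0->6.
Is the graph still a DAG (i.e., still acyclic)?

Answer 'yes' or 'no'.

Given toposort: [1, 2, 3, 4, 6, 0, 5]
Position of 0: index 5; position of 6: index 4
New edge 0->6: backward (u after v in old order)
Backward edge: old toposort is now invalid. Check if this creates a cycle.
Does 6 already reach 0? Reachable from 6: [0, 5, 6]. YES -> cycle!
Still a DAG? no

Answer: no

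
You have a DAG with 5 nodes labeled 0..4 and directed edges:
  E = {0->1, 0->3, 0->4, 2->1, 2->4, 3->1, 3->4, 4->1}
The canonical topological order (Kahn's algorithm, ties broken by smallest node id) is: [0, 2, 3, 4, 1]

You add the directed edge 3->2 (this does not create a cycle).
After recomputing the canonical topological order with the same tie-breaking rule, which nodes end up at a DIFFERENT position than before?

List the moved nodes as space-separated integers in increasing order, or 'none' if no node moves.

Answer: 2 3

Derivation:
Old toposort: [0, 2, 3, 4, 1]
Added edge 3->2
Recompute Kahn (smallest-id tiebreak):
  initial in-degrees: [0, 4, 1, 1, 3]
  ready (indeg=0): [0]
  pop 0: indeg[1]->3; indeg[3]->0; indeg[4]->2 | ready=[3] | order so far=[0]
  pop 3: indeg[1]->2; indeg[2]->0; indeg[4]->1 | ready=[2] | order so far=[0, 3]
  pop 2: indeg[1]->1; indeg[4]->0 | ready=[4] | order so far=[0, 3, 2]
  pop 4: indeg[1]->0 | ready=[1] | order so far=[0, 3, 2, 4]
  pop 1: no out-edges | ready=[] | order so far=[0, 3, 2, 4, 1]
New canonical toposort: [0, 3, 2, 4, 1]
Compare positions:
  Node 0: index 0 -> 0 (same)
  Node 1: index 4 -> 4 (same)
  Node 2: index 1 -> 2 (moved)
  Node 3: index 2 -> 1 (moved)
  Node 4: index 3 -> 3 (same)
Nodes that changed position: 2 3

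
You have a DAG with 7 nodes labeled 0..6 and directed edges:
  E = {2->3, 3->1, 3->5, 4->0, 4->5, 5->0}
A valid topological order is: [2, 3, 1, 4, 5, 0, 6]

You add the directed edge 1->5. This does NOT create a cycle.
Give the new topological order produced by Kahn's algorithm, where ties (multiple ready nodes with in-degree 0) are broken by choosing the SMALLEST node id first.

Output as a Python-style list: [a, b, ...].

Old toposort: [2, 3, 1, 4, 5, 0, 6]
Added edge: 1->5
Position of 1 (2) < position of 5 (4). Old order still valid.
Run Kahn's algorithm (break ties by smallest node id):
  initial in-degrees: [2, 1, 0, 1, 0, 3, 0]
  ready (indeg=0): [2, 4, 6]
  pop 2: indeg[3]->0 | ready=[3, 4, 6] | order so far=[2]
  pop 3: indeg[1]->0; indeg[5]->2 | ready=[1, 4, 6] | order so far=[2, 3]
  pop 1: indeg[5]->1 | ready=[4, 6] | order so far=[2, 3, 1]
  pop 4: indeg[0]->1; indeg[5]->0 | ready=[5, 6] | order so far=[2, 3, 1, 4]
  pop 5: indeg[0]->0 | ready=[0, 6] | order so far=[2, 3, 1, 4, 5]
  pop 0: no out-edges | ready=[6] | order so far=[2, 3, 1, 4, 5, 0]
  pop 6: no out-edges | ready=[] | order so far=[2, 3, 1, 4, 5, 0, 6]
  Result: [2, 3, 1, 4, 5, 0, 6]

Answer: [2, 3, 1, 4, 5, 0, 6]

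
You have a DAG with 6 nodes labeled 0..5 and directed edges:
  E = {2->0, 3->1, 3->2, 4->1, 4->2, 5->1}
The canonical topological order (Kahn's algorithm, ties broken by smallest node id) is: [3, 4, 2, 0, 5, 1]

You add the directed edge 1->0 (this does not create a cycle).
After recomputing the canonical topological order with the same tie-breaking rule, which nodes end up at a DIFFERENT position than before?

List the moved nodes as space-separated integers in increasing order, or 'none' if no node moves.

Answer: 0 1 5

Derivation:
Old toposort: [3, 4, 2, 0, 5, 1]
Added edge 1->0
Recompute Kahn (smallest-id tiebreak):
  initial in-degrees: [2, 3, 2, 0, 0, 0]
  ready (indeg=0): [3, 4, 5]
  pop 3: indeg[1]->2; indeg[2]->1 | ready=[4, 5] | order so far=[3]
  pop 4: indeg[1]->1; indeg[2]->0 | ready=[2, 5] | order so far=[3, 4]
  pop 2: indeg[0]->1 | ready=[5] | order so far=[3, 4, 2]
  pop 5: indeg[1]->0 | ready=[1] | order so far=[3, 4, 2, 5]
  pop 1: indeg[0]->0 | ready=[0] | order so far=[3, 4, 2, 5, 1]
  pop 0: no out-edges | ready=[] | order so far=[3, 4, 2, 5, 1, 0]
New canonical toposort: [3, 4, 2, 5, 1, 0]
Compare positions:
  Node 0: index 3 -> 5 (moved)
  Node 1: index 5 -> 4 (moved)
  Node 2: index 2 -> 2 (same)
  Node 3: index 0 -> 0 (same)
  Node 4: index 1 -> 1 (same)
  Node 5: index 4 -> 3 (moved)
Nodes that changed position: 0 1 5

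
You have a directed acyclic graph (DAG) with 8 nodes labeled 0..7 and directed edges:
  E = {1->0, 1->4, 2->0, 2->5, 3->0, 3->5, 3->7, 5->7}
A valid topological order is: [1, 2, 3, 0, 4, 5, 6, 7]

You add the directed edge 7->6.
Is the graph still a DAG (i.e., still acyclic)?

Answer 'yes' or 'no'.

Given toposort: [1, 2, 3, 0, 4, 5, 6, 7]
Position of 7: index 7; position of 6: index 6
New edge 7->6: backward (u after v in old order)
Backward edge: old toposort is now invalid. Check if this creates a cycle.
Does 6 already reach 7? Reachable from 6: [6]. NO -> still a DAG (reorder needed).
Still a DAG? yes

Answer: yes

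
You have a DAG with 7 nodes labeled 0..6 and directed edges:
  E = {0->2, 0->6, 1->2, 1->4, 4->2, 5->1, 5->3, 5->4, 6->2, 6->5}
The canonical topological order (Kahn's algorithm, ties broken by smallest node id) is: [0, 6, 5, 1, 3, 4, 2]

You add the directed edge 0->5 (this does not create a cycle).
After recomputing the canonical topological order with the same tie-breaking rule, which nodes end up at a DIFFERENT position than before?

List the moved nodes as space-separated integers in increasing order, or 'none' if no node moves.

Answer: none

Derivation:
Old toposort: [0, 6, 5, 1, 3, 4, 2]
Added edge 0->5
Recompute Kahn (smallest-id tiebreak):
  initial in-degrees: [0, 1, 4, 1, 2, 2, 1]
  ready (indeg=0): [0]
  pop 0: indeg[2]->3; indeg[5]->1; indeg[6]->0 | ready=[6] | order so far=[0]
  pop 6: indeg[2]->2; indeg[5]->0 | ready=[5] | order so far=[0, 6]
  pop 5: indeg[1]->0; indeg[3]->0; indeg[4]->1 | ready=[1, 3] | order so far=[0, 6, 5]
  pop 1: indeg[2]->1; indeg[4]->0 | ready=[3, 4] | order so far=[0, 6, 5, 1]
  pop 3: no out-edges | ready=[4] | order so far=[0, 6, 5, 1, 3]
  pop 4: indeg[2]->0 | ready=[2] | order so far=[0, 6, 5, 1, 3, 4]
  pop 2: no out-edges | ready=[] | order so far=[0, 6, 5, 1, 3, 4, 2]
New canonical toposort: [0, 6, 5, 1, 3, 4, 2]
Compare positions:
  Node 0: index 0 -> 0 (same)
  Node 1: index 3 -> 3 (same)
  Node 2: index 6 -> 6 (same)
  Node 3: index 4 -> 4 (same)
  Node 4: index 5 -> 5 (same)
  Node 5: index 2 -> 2 (same)
  Node 6: index 1 -> 1 (same)
Nodes that changed position: none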